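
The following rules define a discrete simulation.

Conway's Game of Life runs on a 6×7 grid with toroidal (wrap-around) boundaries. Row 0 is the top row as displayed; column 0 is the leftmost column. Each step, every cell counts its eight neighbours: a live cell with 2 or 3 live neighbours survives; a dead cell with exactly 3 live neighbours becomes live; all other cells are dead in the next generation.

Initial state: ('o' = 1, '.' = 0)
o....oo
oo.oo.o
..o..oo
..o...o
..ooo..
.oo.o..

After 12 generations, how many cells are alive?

11

[0] o....oo
oo.oo.o
..o..oo
..o...o
..ooo..
.oo.o..
[1] .......
.oooo..
..o.o..
.oo.o.o
....oo.
ooo.o.o
[2] ....oo.
.oo.o..
o...o..
.oo.o..
....o..
oo.oo.o
[3] ......o
.o..o..
o...oo.
.o..oo.
....o..
o..o..o
[4] .....oo
o...o.o
oo.o..o
...o..o
o..oo.o
o....oo
[5] ....o..
.o..o..
.oooo..
.o.o...
...oo..
.......
[6] .......
.o..oo.
oo..o..
.o.....
..ooo..
...oo..
[7] ...o.o.
oo..oo.
ooo.oo.
oo..o..
..o.o..
..o.o..
[8] .ooo.oo
o......
..o....
o...o.o
..o.oo.
..o.oo.
[9] oooo.oo
o..o..o
oo....o
.o..o.o
.o.....
.......
[10] .ooooo.
...oo..
.oo....
.oo..oo
o......
......o
[11] ..o..o.
.....o.
oo..oo.
..o...o
oo...o.
ooooooo
[12] o.o....
.o...o.
oo..oo.
..o.o..
.......
...o...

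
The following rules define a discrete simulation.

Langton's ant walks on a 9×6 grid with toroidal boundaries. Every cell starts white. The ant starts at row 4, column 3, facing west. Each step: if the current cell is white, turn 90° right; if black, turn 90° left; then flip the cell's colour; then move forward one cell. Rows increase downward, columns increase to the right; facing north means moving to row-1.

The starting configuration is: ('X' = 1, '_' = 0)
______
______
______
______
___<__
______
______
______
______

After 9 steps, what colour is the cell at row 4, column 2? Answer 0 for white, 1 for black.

k=0  ______
______
______
______
___<__
______
______
______
______
k=1  ______
______
______
___^__
___X__
______
______
______
______
k=2  ______
______
______
___X>_
___X__
______
______
______
______
k=3  ______
______
______
___XX_
___Xv_
______
______
______
______
k=4  ______
______
______
___XX_
___<X_
______
______
______
______
k=5  ______
______
______
___XX_
____X_
___v__
______
______
______
k=6  ______
______
______
___XX_
____X_
__<X__
______
______
______
k=7  ______
______
______
___XX_
__^_X_
__XX__
______
______
______
k=8  ______
______
______
___XX_
__X>X_
__XX__
______
______
______
k=9  ______
______
______
___XX_
__XXX_
__Xv__
______
______
______

1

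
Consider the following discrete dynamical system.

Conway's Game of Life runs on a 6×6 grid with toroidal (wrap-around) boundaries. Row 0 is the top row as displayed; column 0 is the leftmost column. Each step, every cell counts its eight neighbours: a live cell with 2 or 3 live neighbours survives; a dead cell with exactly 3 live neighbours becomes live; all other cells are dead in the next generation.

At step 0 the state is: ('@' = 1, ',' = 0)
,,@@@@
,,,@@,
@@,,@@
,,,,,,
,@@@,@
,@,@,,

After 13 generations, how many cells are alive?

gen 0: ,,@@@@
,,,@@,
@@,,@@
,,,,,,
,@@@,@
,@,@,,
gen 1: ,,,,,@
,@,,,,
@,,@@@
,,,@,,
@@,@@,
,@,,,@
gen 2: ,,,,,,
,,,,,,
@,@@@@
,@,,,,
@@,@@@
,@@,,@
gen 3: ,,,,,,
,,,@@@
@@@@@@
,,,,,,
,,,@@@
,@@@,@
gen 4: @,,,,@
,@,,,,
@@@,,,
,@,,,,
@,,@,@
@,@@,@
gen 5: ,,@,@@
,,@,,@
@,@,,,
,,,,,@
,,,@,@
,,@@,,
gen 6: ,@@,@@
@,@,@@
@@,,,@
@,,,@@
,,@@,,
,,@,,@
gen 7: ,,@,,,
,,@,,,
,,,@,,
,,@@@,
@@@@,,
@,,,,@
gen 8: ,@,,,,
,,@@,,
,,,,@,
,,,,@,
@,,,,,
@,,@,@
gen 9: @@,@@,
,,@@,,
,,,,@,
,,,,,@
@,,,@,
@@,,,@
gen 10: ,,,@@,
,@@,,@
,,,@@,
,,,,@@
,@,,@,
,,@@,,
gen 11: ,@,,@,
,,@,,@
@,@@,,
,,,,,@
,,@,@@
,,@,,,
gen 12: ,@@@,,
@,@,@@
@@@@@@
@@@,,@
,,,@@@
,@@,@@
gen 13: ,,,,,,
,,,,,,
,,,,,,
,,,,,,
,,,,,,
,@,,,@

2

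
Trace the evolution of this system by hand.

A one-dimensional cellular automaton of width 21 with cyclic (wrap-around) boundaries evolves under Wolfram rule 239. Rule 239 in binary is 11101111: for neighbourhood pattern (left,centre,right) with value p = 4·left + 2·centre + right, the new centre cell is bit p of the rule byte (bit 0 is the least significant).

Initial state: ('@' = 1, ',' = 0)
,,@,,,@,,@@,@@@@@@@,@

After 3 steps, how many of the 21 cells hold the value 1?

21

0) ,,@,,,@,,@@,@@@@@@@,@
1) ,@@,@@@,@@@@@@@@@@@@@
2) @@@@@@@@@@@@@@@@@@@@@
3) @@@@@@@@@@@@@@@@@@@@@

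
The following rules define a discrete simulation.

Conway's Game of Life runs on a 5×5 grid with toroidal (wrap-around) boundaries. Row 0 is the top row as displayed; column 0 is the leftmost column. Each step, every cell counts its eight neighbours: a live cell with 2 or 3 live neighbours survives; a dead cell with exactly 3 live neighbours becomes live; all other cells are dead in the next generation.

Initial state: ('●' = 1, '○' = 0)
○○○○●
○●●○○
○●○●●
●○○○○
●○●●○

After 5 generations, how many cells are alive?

[0] ○○○○●
○●●○○
○●○●●
●○○○○
●○●●○
[1] ●○○○●
○●●○●
○●○●●
●○○○○
●●○●○
[2] ○○○○○
○●●○○
○●○●●
○○○●○
○●○○○
[3] ○●●○○
●●●●○
●●○●●
●○○●●
○○○○○
[4] ●○○●○
○○○○○
○○○○○
○●●●○
●●●●●
[5] ●○○●○
○○○○○
○○●○○
○○○○○
○○○○○

3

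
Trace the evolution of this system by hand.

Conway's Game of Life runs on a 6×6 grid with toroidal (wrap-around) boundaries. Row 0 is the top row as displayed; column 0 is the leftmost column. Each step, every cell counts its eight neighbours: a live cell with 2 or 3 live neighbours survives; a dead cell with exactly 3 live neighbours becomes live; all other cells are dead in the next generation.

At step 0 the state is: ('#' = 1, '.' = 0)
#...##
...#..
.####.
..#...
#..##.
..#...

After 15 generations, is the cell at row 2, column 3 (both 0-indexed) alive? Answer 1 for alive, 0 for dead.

0

gen 0: #...##
...#..
.####.
..#...
#..##.
..#...
gen 1: ...###
##....
.#..#.
.....#
.###..
##....
gen 2: ..#.##
####..
.#...#
##.##.
.##...
##...#
gen 3: ....#.
...#..
.....#
...###
...##.
...###
gen 4: .....#
....#.
...#.#
...#.#
..#...
.....#
gen 5: ....##
....##
...#.#
..##..
....#.
......
gen 6: ....##
#..#..
..##.#
..##..
...#..
....##
gen 7: #..#..
#.##..
.#....
......
..##..
...#.#
gen 8: ##.#.#
#.##..
.##...
..#...
..###.
...#..
gen 9: ##.#.#
...###
......
......
..#.#.
##...#
gen 10: .#.#..
..##.#
....#.
......
##...#
...#..
gen 11: ...#..
..##..
...##.
#....#
#.....
.#..#.
gen 12: ...##.
..#...
..####
#...##
##....
......
gen 13: ...#..
..#..#
###...
..#...
##....
......
gen 14: ......
#.##..
#.##..
..#...
.#....
......
gen 15: ......
..##..
......
..##..
......
......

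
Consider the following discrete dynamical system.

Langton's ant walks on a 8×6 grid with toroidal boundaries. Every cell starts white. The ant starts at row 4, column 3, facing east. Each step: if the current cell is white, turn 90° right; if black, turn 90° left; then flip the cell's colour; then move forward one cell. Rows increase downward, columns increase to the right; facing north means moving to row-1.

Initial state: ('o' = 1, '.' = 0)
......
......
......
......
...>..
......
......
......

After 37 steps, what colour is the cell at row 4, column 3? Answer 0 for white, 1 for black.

0

[0] ......
......
......
......
...>..
......
......
......
[1] ......
......
......
......
...o..
...v..
......
......
[2] ......
......
......
......
...o..
..<o..
......
......
[3] ......
......
......
......
..^o..
..oo..
......
......
[4] ......
......
......
......
..o>..
..oo..
......
......
[5] ......
......
......
...^..
..o...
..oo..
......
......
[6] ......
......
......
...o>.
..o...
..oo..
......
......
[7] ......
......
......
...oo.
..o.v.
..oo..
......
......
[8] ......
......
......
...oo.
..o<o.
..oo..
......
......
[9] ......
......
......
...^o.
..ooo.
..oo..
......
......
[10] ......
......
......
..<.o.
..ooo.
..oo..
......
......
[11] ......
......
..^...
..o.o.
..ooo.
..oo..
......
......
[12] ......
......
..o>..
..o.o.
..ooo.
..oo..
......
......
[13] ......
......
..oo..
..ovo.
..ooo.
..oo..
......
......
[14] ......
......
..oo..
..<oo.
..ooo.
..oo..
......
......
[15] ......
......
..oo..
...oo.
..voo.
..oo..
......
......
[16] ......
......
..oo..
...oo.
...>o.
..oo..
......
......
[17] ......
......
..oo..
...^o.
....o.
..oo..
......
......
[18] ......
......
..oo..
..<.o.
....o.
..oo..
......
......
[19] ......
......
..^o..
..o.o.
....o.
..oo..
......
......
[20] ......
......
.<.o..
..o.o.
....o.
..oo..
......
......
[21] ......
.^....
.o.o..
..o.o.
....o.
..oo..
......
......
[22] ......
.o>...
.o.o..
..o.o.
....o.
..oo..
......
......
[23] ......
.oo...
.ovo..
..o.o.
....o.
..oo..
......
......
[24] ......
.oo...
.<oo..
..o.o.
....o.
..oo..
......
......
[25] ......
.oo...
..oo..
.vo.o.
....o.
..oo..
......
......
[26] ......
.oo...
..oo..
<oo.o.
....o.
..oo..
......
......
[27] ......
.oo...
^.oo..
ooo.o.
....o.
..oo..
......
......
[28] ......
.oo...
o>oo..
ooo.o.
....o.
..oo..
......
......
[29] ......
.oo...
oooo..
ovo.o.
....o.
..oo..
......
......
[30] ......
.oo...
oooo..
o.>.o.
....o.
..oo..
......
......
[31] ......
.oo...
oo^o..
o...o.
....o.
..oo..
......
......
[32] ......
.oo...
o<.o..
o...o.
....o.
..oo..
......
......
[33] ......
.oo...
o..o..
ov..o.
....o.
..oo..
......
......
[34] ......
.oo...
o..o..
<o..o.
....o.
..oo..
......
......
[35] ......
.oo...
o..o..
.o..o.
v...o.
..oo..
......
......
[36] ......
.oo...
o..o..
.o..o.
o...o<
..oo..
......
......
[37] ......
.oo...
o..o..
.o..o^
o...oo
..oo..
......
......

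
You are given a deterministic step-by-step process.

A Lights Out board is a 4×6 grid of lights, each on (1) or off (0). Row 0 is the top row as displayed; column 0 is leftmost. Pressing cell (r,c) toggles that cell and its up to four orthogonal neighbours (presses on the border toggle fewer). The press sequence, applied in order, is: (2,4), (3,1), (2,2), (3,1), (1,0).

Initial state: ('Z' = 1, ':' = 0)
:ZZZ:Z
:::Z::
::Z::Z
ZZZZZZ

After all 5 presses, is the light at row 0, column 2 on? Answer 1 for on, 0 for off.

0) :ZZZ:Z
:::Z::
::Z::Z
ZZZZZZ
1) :ZZZ:Z
:::ZZ:
::ZZZ:
ZZZZ:Z
2) :ZZZ:Z
:::ZZ:
:ZZZZ:
:::Z:Z
3) :ZZZ:Z
::ZZZ:
::::Z:
::ZZ:Z
4) :ZZZ:Z
::ZZZ:
:Z::Z:
ZZ:Z:Z
5) ZZZZ:Z
ZZZZZ:
ZZ::Z:
ZZ:Z:Z

1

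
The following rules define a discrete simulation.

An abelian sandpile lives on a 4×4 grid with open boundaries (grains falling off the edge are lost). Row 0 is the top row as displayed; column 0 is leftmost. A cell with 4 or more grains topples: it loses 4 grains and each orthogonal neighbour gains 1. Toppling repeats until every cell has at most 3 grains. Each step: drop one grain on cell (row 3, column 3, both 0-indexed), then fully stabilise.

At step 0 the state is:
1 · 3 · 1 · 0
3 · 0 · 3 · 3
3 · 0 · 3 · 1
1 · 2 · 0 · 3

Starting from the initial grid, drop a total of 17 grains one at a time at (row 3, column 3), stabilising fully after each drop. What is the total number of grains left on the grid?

[0] 1 · 3 · 1 · 0
3 · 0 · 3 · 3
3 · 0 · 3 · 1
1 · 2 · 0 · 3
[1] 1 · 3 · 1 · 0
3 · 0 · 3 · 3
3 · 0 · 3 · 2
1 · 2 · 1 · 0
[2] 1 · 3 · 1 · 0
3 · 0 · 3 · 3
3 · 0 · 3 · 2
1 · 2 · 1 · 1
[3] 1 · 3 · 1 · 0
3 · 0 · 3 · 3
3 · 0 · 3 · 2
1 · 2 · 1 · 2
[4] 1 · 3 · 1 · 0
3 · 0 · 3 · 3
3 · 0 · 3 · 2
1 · 2 · 1 · 3
[5] 1 · 3 · 1 · 0
3 · 0 · 3 · 3
3 · 0 · 3 · 3
1 · 2 · 2 · 0
[6] 1 · 3 · 1 · 0
3 · 0 · 3 · 3
3 · 0 · 3 · 3
1 · 2 · 2 · 1
[7] 1 · 3 · 1 · 0
3 · 0 · 3 · 3
3 · 0 · 3 · 3
1 · 2 · 2 · 2
[8] 1 · 3 · 1 · 0
3 · 0 · 3 · 3
3 · 0 · 3 · 3
1 · 2 · 2 · 3
[9] 1 · 3 · 2 · 1
3 · 1 · 1 · 1
3 · 1 · 2 · 2
1 · 3 · 0 · 2
[10] 1 · 3 · 2 · 1
3 · 1 · 1 · 1
3 · 1 · 2 · 2
1 · 3 · 0 · 3
[11] 1 · 3 · 2 · 1
3 · 1 · 1 · 1
3 · 1 · 2 · 3
1 · 3 · 1 · 0
[12] 1 · 3 · 2 · 1
3 · 1 · 1 · 1
3 · 1 · 2 · 3
1 · 3 · 1 · 1
[13] 1 · 3 · 2 · 1
3 · 1 · 1 · 1
3 · 1 · 2 · 3
1 · 3 · 1 · 2
[14] 1 · 3 · 2 · 1
3 · 1 · 1 · 1
3 · 1 · 2 · 3
1 · 3 · 1 · 3
[15] 1 · 3 · 2 · 1
3 · 1 · 1 · 2
3 · 1 · 3 · 0
1 · 3 · 2 · 1
[16] 1 · 3 · 2 · 1
3 · 1 · 1 · 2
3 · 1 · 3 · 0
1 · 3 · 2 · 2
[17] 1 · 3 · 2 · 1
3 · 1 · 1 · 2
3 · 1 · 3 · 0
1 · 3 · 2 · 3

30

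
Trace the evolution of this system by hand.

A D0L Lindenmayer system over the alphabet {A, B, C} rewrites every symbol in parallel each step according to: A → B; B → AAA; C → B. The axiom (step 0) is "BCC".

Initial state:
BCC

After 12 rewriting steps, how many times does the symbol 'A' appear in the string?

1458

step 0: BCC
step 1: AAABB
step 2: BBBAAAAAA
step 3: AAAAAAAAABBBBBB
step 4: BBBBBBBBBAAAAAAAAAAAAAAAAAA
step 5: AAAAAAAAAAAAAAAAAAAAAAAAAAABBBBBBBBBBBBBBBBBB
step 6: BBBBBBBBBBBBBBBBBBBBBBBBBBBAAAAAAAAAAAAAAAAAAAAAAAAAAAAAAAAAAAAAAAAAAAAAAAAAAAAAA
step 7: AAAAAAAAAAAAAAAAAAAAAAAAAAAAAAAAAAAAAAAAAAAAAAAAAAAAAAAAAA…AAAABBBBBBBBBBBBBBBBBBBBBBBBBBBBBBBBBBBBBBBBBBBBBBBBBBBBBB  (len 135)
step 8: BBBBBBBBBBBBBBBBBBBBBBBBBBBBBBBBBBBBBBBBBBBBBBBBBBBBBBBBBB…AAAAAAAAAAAAAAAAAAAAAAAAAAAAAAAAAAAAAAAAAAAAAAAAAAAAAAAAAA  (len 243)
step 9: AAAAAAAAAAAAAAAAAAAAAAAAAAAAAAAAAAAAAAAAAAAAAAAAAAAAAAAAAA…BBBBBBBBBBBBBBBBBBBBBBBBBBBBBBBBBBBBBBBBBBBBBBBBBBBBBBBBBB  (len 405)
step 10: BBBBBBBBBBBBBBBBBBBBBBBBBBBBBBBBBBBBBBBBBBBBBBBBBBBBBBBBBB…AAAAAAAAAAAAAAAAAAAAAAAAAAAAAAAAAAAAAAAAAAAAAAAAAAAAAAAAAA  (len 729)
step 11: AAAAAAAAAAAAAAAAAAAAAAAAAAAAAAAAAAAAAAAAAAAAAAAAAAAAAAAAAA…BBBBBBBBBBBBBBBBBBBBBBBBBBBBBBBBBBBBBBBBBBBBBBBBBBBBBBBBBB  (len 1215)
step 12: BBBBBBBBBBBBBBBBBBBBBBBBBBBBBBBBBBBBBBBBBBBBBBBBBBBBBBBBBB…AAAAAAAAAAAAAAAAAAAAAAAAAAAAAAAAAAAAAAAAAAAAAAAAAAAAAAAAAA  (len 2187)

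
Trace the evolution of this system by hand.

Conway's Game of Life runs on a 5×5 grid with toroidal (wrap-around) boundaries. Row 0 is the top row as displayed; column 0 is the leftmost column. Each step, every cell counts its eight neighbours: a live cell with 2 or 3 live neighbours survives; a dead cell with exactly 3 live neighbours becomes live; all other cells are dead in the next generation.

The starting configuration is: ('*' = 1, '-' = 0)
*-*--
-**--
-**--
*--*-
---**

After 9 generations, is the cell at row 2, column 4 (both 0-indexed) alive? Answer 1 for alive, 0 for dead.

t=0: *-*--
-**--
-**--
*--*-
---**
t=1: *-*-*
*--*-
*--*-
**-*-
****-
t=2: -----
*-**-
*--*-
---*-
-----
t=3: -----
-***-
-*-*-
----*
-----
t=4: --*--
-*-*-
**-**
-----
-----
t=5: --*--
-*-*-
**-**
*---*
-----
t=6: --*--
-*-*-
-*-*-
-*-*-
-----
t=7: --*--
-*-*-
**-**
-----
--*--
t=8: -***-
-*-*-
**-**
*****
-----
t=9: -*-*-
-----
-----
-----
-----

0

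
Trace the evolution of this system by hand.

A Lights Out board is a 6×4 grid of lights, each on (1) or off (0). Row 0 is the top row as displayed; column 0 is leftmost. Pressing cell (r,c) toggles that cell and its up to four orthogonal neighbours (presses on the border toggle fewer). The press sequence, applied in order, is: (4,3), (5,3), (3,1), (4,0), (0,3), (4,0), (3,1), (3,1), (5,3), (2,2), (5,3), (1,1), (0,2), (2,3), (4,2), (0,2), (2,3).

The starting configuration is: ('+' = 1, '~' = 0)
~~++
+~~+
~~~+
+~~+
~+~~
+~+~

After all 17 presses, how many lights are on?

10

t=0: ~~++
+~~+
~~~+
+~~+
~+~~
+~+~
t=1: ~~++
+~~+
~~~+
+~~~
~+++
+~++
t=2: ~~++
+~~+
~~~+
+~~~
~++~
+~~~
t=3: ~~++
+~~+
~+~+
~++~
~~+~
+~~~
t=4: ~~++
+~~+
~+~+
+++~
+++~
~~~~
t=5: ~~~~
+~~~
~+~+
+++~
+++~
~~~~
t=6: ~~~~
+~~~
~+~+
~++~
~~+~
+~~~
t=7: ~~~~
+~~~
~~~+
+~~~
~++~
+~~~
t=8: ~~~~
+~~~
~+~+
~++~
~~+~
+~~~
t=9: ~~~~
+~~~
~+~+
~++~
~~++
+~++
t=10: ~~~~
+~+~
~~+~
~+~~
~~++
+~++
t=11: ~~~~
+~+~
~~+~
~+~~
~~+~
+~~~
t=12: ~+~~
~+~~
~++~
~+~~
~~+~
+~~~
t=13: ~~++
~++~
~++~
~+~~
~~+~
+~~~
t=14: ~~++
~+++
~+~+
~+~+
~~+~
+~~~
t=15: ~~++
~+++
~+~+
~+++
~+~+
+~+~
t=16: ~+~~
~+~+
~+~+
~+++
~+~+
+~+~
t=17: ~+~~
~+~~
~++~
~++~
~+~+
+~+~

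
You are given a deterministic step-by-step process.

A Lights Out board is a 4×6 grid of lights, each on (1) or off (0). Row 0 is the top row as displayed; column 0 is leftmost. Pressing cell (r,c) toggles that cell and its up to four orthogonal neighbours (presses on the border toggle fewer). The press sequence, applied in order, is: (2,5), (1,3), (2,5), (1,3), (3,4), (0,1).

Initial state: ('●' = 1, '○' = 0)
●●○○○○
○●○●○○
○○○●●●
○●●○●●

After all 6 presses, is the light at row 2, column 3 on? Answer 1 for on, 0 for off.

1

0) ●●○○○○
○●○●○○
○○○●●●
○●●○●●
1) ●●○○○○
○●○●○●
○○○●○○
○●●○●○
2) ●●○●○○
○●●○●●
○○○○○○
○●●○●○
3) ●●○●○○
○●●○●○
○○○○●●
○●●○●●
4) ●●○○○○
○●○●○○
○○○●●●
○●●○●●
5) ●●○○○○
○●○●○○
○○○●○●
○●●●○○
6) ○○●○○○
○○○●○○
○○○●○●
○●●●○○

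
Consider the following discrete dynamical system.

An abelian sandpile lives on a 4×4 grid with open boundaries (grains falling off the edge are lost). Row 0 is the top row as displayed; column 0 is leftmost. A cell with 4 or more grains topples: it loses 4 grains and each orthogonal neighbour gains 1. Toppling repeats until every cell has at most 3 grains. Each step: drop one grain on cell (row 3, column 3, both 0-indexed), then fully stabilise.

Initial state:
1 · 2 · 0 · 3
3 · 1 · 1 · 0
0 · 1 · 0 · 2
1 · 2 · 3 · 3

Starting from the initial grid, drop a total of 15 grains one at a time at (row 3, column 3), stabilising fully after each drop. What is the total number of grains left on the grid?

t=0: 1 · 2 · 0 · 3
3 · 1 · 1 · 0
0 · 1 · 0 · 2
1 · 2 · 3 · 3
t=1: 1 · 2 · 0 · 3
3 · 1 · 1 · 0
0 · 1 · 1 · 3
1 · 3 · 0 · 1
t=2: 1 · 2 · 0 · 3
3 · 1 · 1 · 0
0 · 1 · 1 · 3
1 · 3 · 0 · 2
t=3: 1 · 2 · 0 · 3
3 · 1 · 1 · 0
0 · 1 · 1 · 3
1 · 3 · 0 · 3
t=4: 1 · 2 · 0 · 3
3 · 1 · 1 · 1
0 · 1 · 2 · 0
1 · 3 · 1 · 1
t=5: 1 · 2 · 0 · 3
3 · 1 · 1 · 1
0 · 1 · 2 · 0
1 · 3 · 1 · 2
t=6: 1 · 2 · 0 · 3
3 · 1 · 1 · 1
0 · 1 · 2 · 0
1 · 3 · 1 · 3
t=7: 1 · 2 · 0 · 3
3 · 1 · 1 · 1
0 · 1 · 2 · 1
1 · 3 · 2 · 0
t=8: 1 · 2 · 0 · 3
3 · 1 · 1 · 1
0 · 1 · 2 · 1
1 · 3 · 2 · 1
t=9: 1 · 2 · 0 · 3
3 · 1 · 1 · 1
0 · 1 · 2 · 1
1 · 3 · 2 · 2
t=10: 1 · 2 · 0 · 3
3 · 1 · 1 · 1
0 · 1 · 2 · 1
1 · 3 · 2 · 3
t=11: 1 · 2 · 0 · 3
3 · 1 · 1 · 1
0 · 1 · 2 · 2
1 · 3 · 3 · 0
t=12: 1 · 2 · 0 · 3
3 · 1 · 1 · 1
0 · 1 · 2 · 2
1 · 3 · 3 · 1
t=13: 1 · 2 · 0 · 3
3 · 1 · 1 · 1
0 · 1 · 2 · 2
1 · 3 · 3 · 2
t=14: 1 · 2 · 0 · 3
3 · 1 · 1 · 1
0 · 1 · 2 · 2
1 · 3 · 3 · 3
t=15: 1 · 2 · 0 · 3
3 · 1 · 1 · 1
0 · 2 · 3 · 3
2 · 0 · 1 · 1

24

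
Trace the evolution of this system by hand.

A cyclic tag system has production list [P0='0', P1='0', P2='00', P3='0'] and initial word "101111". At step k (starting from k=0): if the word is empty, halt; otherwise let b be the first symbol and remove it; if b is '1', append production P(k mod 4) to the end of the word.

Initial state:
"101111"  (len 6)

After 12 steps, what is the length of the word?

0

step 0: "101111"  (len 6)
step 1: "011110"  (len 6)
step 2: "11110"  (len 5)
step 3: "111000"  (len 6)
step 4: "110000"  (len 6)
step 5: "100000"  (len 6)
step 6: "000000"  (len 6)
step 7: "00000"  (len 5)
step 8: "0000"  (len 4)
step 9: "000"  (len 3)
step 10: "00"  (len 2)
step 11: "0"  (len 1)
step 12: (halted — word empty)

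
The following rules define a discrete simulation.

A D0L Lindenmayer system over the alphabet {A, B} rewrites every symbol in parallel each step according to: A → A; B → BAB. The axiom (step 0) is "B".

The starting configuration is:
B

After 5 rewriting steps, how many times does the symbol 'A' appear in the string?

k=0  B
k=1  BAB
k=2  BABABAB
k=3  BABABABABABABAB
k=4  BABABABABABABABABABABABABABABAB
k=5  BABABABABABABABABABABABABABABABABABABABABABABABABABABABABABABAB

31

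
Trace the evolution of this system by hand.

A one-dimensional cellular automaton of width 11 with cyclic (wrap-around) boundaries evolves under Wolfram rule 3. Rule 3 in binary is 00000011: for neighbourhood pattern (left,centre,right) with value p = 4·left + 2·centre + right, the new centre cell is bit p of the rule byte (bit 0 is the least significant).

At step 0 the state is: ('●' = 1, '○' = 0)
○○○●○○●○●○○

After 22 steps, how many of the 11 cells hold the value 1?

4

0) ○○○●○○●○●○○
1) ●●●○○●○○○○●
2) ○○○○●○○●●●○
3) ●●●●○○●○○○○
4) ○○○○○●○○●●●
5) ○●●●●○○●○○○
6) ●○○○○○●○○●●
7) ○○●●●●○○●○○
8) ●●○○○○○●○○●
9) ○○○●●●●○○●○
10) ●●●○○○○○●○○
11) ○○○○●●●●○○●
12) ○●●●○○○○○●○
13) ●○○○○●●●●○○
14) ○○●●●○○○○○●
15) ○●○○○○●●●●○
16) ●○○●●●○○○○○
17) ○○●○○○○●●●●
18) ○●○○●●●○○○○
19) ●○○●○○○○●●●
20) ○○●○○●●●○○○
21) ●●○○●○○○○●●
22) ○○○●○○●●●○○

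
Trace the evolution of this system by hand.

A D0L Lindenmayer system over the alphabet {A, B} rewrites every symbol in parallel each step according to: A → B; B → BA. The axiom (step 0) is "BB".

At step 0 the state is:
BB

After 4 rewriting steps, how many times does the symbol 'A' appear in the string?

gen 0: BB
gen 1: BABA
gen 2: BABBAB
gen 3: BABBABABBA
gen 4: BABBABABBABBABAB

6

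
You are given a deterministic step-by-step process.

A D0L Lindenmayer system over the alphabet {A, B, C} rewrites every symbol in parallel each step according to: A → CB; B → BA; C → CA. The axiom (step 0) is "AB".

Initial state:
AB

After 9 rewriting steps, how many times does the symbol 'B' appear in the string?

342

gen 0: AB
gen 1: CBBA
gen 2: CABABACB
gen 3: CACBBACBBACBCABA
gen 4: CACBCABABACBCABABACBCABACACBBACB
gen 5: CACBCABACACBBACBBACBCABACACBBACBBACBCABACACBBACBCACBCABABACBCABA
gen 6: CACBCABACACBBACBCACBCABABACBCABABACBCABACACBBACBCACBCABABA…BACACBBACBCACBCABABACBCABACACBCABACACBBACBBACBCABACACBBACB  (len 128)
gen 7: CACBCABACACBBACBCACBCABABACBCABACACBCABACACBBACBBACBCABACA…BACACBBACBCACBCABABACBCABABACBCABACACBBACBCACBCABABACBCABA  (len 256)
gen 8: CACBCABACACBBACBCACBCABABACBCABACACBCABACACBBACBBACBCABACA…BACACBBACBCACBCABABACBCABACACBCABACACBBACBBACBCABACACBBACB  (len 512)
gen 9: CACBCABACACBBACBCACBCABABACBCABACACBCABACACBBACBBACBCABACA…BACACBBACBCACBCABABACBCABABACBCABACACBBACBCACBCABABACBCABA  (len 1024)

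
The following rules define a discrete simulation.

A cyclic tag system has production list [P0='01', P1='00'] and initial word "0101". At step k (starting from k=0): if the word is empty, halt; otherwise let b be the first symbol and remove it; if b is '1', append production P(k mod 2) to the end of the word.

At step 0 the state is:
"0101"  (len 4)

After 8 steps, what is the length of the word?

0

k=0  "0101"  (len 4)
k=1  "101"  (len 3)
k=2  "0100"  (len 4)
k=3  "100"  (len 3)
k=4  "0000"  (len 4)
k=5  "000"  (len 3)
k=6  "00"  (len 2)
k=7  "0"  (len 1)
k=8  (halted — word empty)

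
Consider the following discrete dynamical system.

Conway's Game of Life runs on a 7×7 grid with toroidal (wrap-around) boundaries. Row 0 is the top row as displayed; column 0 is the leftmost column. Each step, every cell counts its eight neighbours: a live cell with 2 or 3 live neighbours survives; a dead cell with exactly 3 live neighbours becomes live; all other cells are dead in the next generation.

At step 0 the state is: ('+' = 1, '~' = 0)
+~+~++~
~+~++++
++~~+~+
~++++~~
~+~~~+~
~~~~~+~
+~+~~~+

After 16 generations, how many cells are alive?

t=0: +~+~++~
~+~++++
++~~+~+
~++++~~
~+~~~+~
~~~~~+~
+~+~~~+
t=1: ~~+~~~~
~~~~~~~
~~~~~~+
~~~++~+
~+~+~+~
++~~~+~
+~~++~~
t=2: ~~~+~~~
~~~~~~~
~~~~~+~
+~+++~+
~+~+~+~
++~+~+~
+~+++~+
t=3: ~~+++~~
~~~~~~~
~~~++++
++++~~+
~~~~~+~
~~~~~+~
+~~~~++
t=4: ~~~++++
~~+~~~~
~+~++++
++++~~~
+++~++~
~~~~++~
~~~+~++
t=5: ~~++~~+
+~+~~~~
~~~~+++
~~~~~~~
+~~~~+~
+++~~~~
~~~+~~~
t=6: ~+++~~~
+++~+~~
~~~~~++
~~~~+~~
+~~~~~+
+++~~~+
+~~+~~~
t=7: ~~~~+~~
+~~~+++
++~++++
+~~~~~~
~~~~~++
~~+~~~~
~~~+~~+
t=8: +~~++~~
~+~~~~~
~+~+~~~
~+~~~~~
~~~~~~+
~~~~~++
~~~+~~~
t=9: ~~+++~~
++~++~~
++~~~~~
+~+~~~~
+~~~~++
~~~~~++
~~~+~++
t=10: ++~~~~+
+~~~+~~
~~~+~~+
~~~~~~~
++~~~+~
~~~~~~~
~~++~~+
t=11: ~+++~++
~+~~~+~
~~~~~~~
+~~~~~+
~~~~~~~
+++~~~+
~++~~~+
t=12: ~~~++++
++~~+++
+~~~~~+
~~~~~~~
~~~~~~~
~~+~~~+
~~~~~~~
t=13: ~~~+~~~
~+~+~~~
~+~~~~~
~~~~~~~
~~~~~~~
~~~~~~~
~~~++~+
t=14: ~~~+~~~
~~~~~~~
~~+~~~~
~~~~~~~
~~~~~~~
~~~~~~~
~~~++~~
t=15: ~~~++~~
~~~~~~~
~~~~~~~
~~~~~~~
~~~~~~~
~~~~~~~
~~~++~~
t=16: ~~~++~~
~~~~~~~
~~~~~~~
~~~~~~~
~~~~~~~
~~~~~~~
~~~++~~

4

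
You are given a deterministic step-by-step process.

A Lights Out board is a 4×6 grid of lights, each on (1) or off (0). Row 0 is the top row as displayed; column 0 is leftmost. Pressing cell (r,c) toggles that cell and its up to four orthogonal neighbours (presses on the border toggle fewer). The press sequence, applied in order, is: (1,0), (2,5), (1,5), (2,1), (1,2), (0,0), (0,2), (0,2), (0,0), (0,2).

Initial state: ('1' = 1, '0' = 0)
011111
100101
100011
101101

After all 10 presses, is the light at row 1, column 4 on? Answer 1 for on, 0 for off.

[0] 011111
100101
100011
101101
[1] 111111
010101
000011
101101
[2] 111111
010100
000000
101100
[3] 111110
010111
000001
101100
[4] 111110
000111
111001
111100
[5] 110110
011011
110001
111100
[6] 000110
111011
110001
111100
[7] 011010
110011
110001
111100
[8] 000110
111011
110001
111100
[9] 110110
011011
110001
111100
[10] 101010
010011
110001
111100

1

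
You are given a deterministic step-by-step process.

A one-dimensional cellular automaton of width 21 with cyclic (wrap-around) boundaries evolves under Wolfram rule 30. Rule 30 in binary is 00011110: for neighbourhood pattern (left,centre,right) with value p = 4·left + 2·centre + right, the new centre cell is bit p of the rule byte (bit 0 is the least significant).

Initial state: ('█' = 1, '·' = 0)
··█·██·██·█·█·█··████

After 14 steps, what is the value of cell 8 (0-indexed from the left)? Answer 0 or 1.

0

[0] ··█·██·██·█·█·█··████
[1] ███·█··█··█·█·████···
[2] █···███████·█·█···█·█
[3] ·█·██·······█·██·██·█
[4] ·█·█·█·····██·█··█··█
[5] ·█·█·██···██··███████
[6] ·█·█·█·█·██·███······
[7] ██·█·█·█·█··█··█·····
[8] █··█·█·█·████████···█
[9] ·███·█·█·█·······█·██
[10] ·█···█·█·██·····██·█·
[11] ███·██·█·█·█···██··██
[12] ····█··█·█·██·██·███·
[13] ···█████·█·█··█··█··█
[14] █·██·····█·██████████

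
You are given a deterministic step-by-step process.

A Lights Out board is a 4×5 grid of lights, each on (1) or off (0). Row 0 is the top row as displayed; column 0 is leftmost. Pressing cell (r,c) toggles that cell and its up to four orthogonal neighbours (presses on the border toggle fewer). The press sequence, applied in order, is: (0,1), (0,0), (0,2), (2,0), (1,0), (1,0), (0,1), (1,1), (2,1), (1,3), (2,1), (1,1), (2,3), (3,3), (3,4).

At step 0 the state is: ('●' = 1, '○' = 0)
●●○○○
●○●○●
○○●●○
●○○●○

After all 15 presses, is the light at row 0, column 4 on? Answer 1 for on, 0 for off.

t=0: ●●○○○
●○●○●
○○●●○
●○○●○
t=1: ○○●○○
●●●○●
○○●●○
●○○●○
t=2: ●●●○○
○●●○●
○○●●○
●○○●○
t=3: ●○○●○
○●○○●
○○●●○
●○○●○
t=4: ●○○●○
●●○○●
●●●●○
○○○●○
t=5: ○○○●○
○○○○●
○●●●○
○○○●○
t=6: ●○○●○
●●○○●
●●●●○
○○○●○
t=7: ○●●●○
●○○○●
●●●●○
○○○●○
t=8: ○○●●○
○●●○●
●○●●○
○○○●○
t=9: ○○●●○
○○●○●
○●○●○
○●○●○
t=10: ○○●○○
○○○●○
○●○○○
○●○●○
t=11: ○○●○○
○●○●○
●○●○○
○○○●○
t=12: ○●●○○
●○●●○
●●●○○
○○○●○
t=13: ○●●○○
●○●○○
●●○●●
○○○○○
t=14: ○●●○○
●○●○○
●●○○●
○○●●●
t=15: ○●●○○
●○●○○
●●○○○
○○●○○

0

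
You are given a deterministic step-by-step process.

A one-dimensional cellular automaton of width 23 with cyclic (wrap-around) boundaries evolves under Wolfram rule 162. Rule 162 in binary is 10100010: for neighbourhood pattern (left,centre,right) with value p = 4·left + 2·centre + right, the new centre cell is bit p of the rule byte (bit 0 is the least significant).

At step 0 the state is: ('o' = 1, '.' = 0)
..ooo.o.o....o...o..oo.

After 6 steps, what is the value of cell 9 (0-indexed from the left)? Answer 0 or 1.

t=0: ..ooo.o.o....o...o..oo.
t=1: .o.o.o.o....o...o..o...
t=2: o.o.o.o....o...o..o....
t=3: .o.o.o....o...o..o....o
t=4: o.o.o....o...o..o....o.
t=5: .o.o....o...o..o....o.o
t=6: o.o....o...o..o....o.o.

0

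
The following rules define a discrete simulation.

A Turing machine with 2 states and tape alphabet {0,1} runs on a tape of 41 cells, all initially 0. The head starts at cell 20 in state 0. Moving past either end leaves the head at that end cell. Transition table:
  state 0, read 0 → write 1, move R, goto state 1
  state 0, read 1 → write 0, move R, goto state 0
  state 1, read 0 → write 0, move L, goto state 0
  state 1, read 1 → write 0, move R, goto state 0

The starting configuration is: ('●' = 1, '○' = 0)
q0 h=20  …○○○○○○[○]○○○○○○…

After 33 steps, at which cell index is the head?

31

0) q0 h=20  …○○○○○○[○]○○○○○○…
1) q1 h=21  …○○○○○●[○]○○○○○○…
2) q0 h=20  …○○○○○○[●]○○○○○○…
3) q0 h=21  …○○○○○○[○]○○○○○○…
4) q1 h=22  …○○○○○●[○]○○○○○○…
5) q0 h=21  …○○○○○○[●]○○○○○○…
6) q0 h=22  …○○○○○○[○]○○○○○○…
7) q1 h=23  …○○○○○●[○]○○○○○○…
8) q0 h=22  …○○○○○○[●]○○○○○○…
9) q0 h=23  …○○○○○○[○]○○○○○○…
10) q1 h=24  …○○○○○●[○]○○○○○○…
11) q0 h=23  …○○○○○○[●]○○○○○○…
12) q0 h=24  …○○○○○○[○]○○○○○○…
13) q1 h=25  …○○○○○●[○]○○○○○○…
14) q0 h=24  …○○○○○○[●]○○○○○○…
15) q0 h=25  …○○○○○○[○]○○○○○○…
16) q1 h=26  …○○○○○●[○]○○○○○○…
17) q0 h=25  …○○○○○○[●]○○○○○○…
18) q0 h=26  …○○○○○○[○]○○○○○○…
19) q1 h=27  …○○○○○●[○]○○○○○○…
20) q0 h=26  …○○○○○○[●]○○○○○○…
21) q0 h=27  …○○○○○○[○]○○○○○○…
22) q1 h=28  …○○○○○●[○]○○○○○○…
23) q0 h=27  …○○○○○○[●]○○○○○○…
24) q0 h=28  …○○○○○○[○]○○○○○○…
25) q1 h=29  …○○○○○●[○]○○○○○○…
26) q0 h=28  …○○○○○○[●]○○○○○○…
27) q0 h=29  …○○○○○○[○]○○○○○○…
28) q1 h=30  …○○○○○●[○]○○○○○○…
29) q0 h=29  …○○○○○○[●]○○○○○○…
30) q0 h=30  …○○○○○○[○]○○○○○○…
31) q1 h=31  …○○○○○●[○]○○○○○○…
32) q0 h=30  …○○○○○○[●]○○○○○○…
33) q0 h=31  …○○○○○○[○]○○○○○○…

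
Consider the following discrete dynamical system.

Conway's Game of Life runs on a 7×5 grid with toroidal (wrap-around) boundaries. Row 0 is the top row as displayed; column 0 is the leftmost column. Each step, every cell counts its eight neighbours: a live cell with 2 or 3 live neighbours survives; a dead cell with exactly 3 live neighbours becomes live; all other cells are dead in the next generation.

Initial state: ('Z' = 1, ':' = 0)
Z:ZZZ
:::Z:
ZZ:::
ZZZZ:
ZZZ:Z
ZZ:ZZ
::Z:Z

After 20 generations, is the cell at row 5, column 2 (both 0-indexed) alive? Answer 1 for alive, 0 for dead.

[0] Z:ZZZ
:::Z:
ZZ:::
ZZZZ:
ZZZ:Z
ZZ:ZZ
::Z:Z
[1] ZZZ::
:::Z:
Z::Z:
:::Z:
:::::
:::::
:::::
[2] :ZZ::
Z::Z:
::ZZ:
::::Z
:::::
:::::
:Z:::
[3] ZZZ::
:::ZZ
::ZZ:
:::Z:
:::::
:::::
:ZZ::
[4] Z:::Z
Z:::Z
::Z::
::ZZ:
:::::
:::::
Z:Z::
[5] :::Z:
ZZ:ZZ
:ZZ:Z
::ZZ:
:::::
:::::
ZZ::Z
[6] :::Z:
:Z:::
:::::
:ZZZ:
:::::
Z::::
Z:::Z
[7] Z:::Z
:::::
:Z:::
::Z::
:ZZ::
Z:::Z
Z:::Z
[8] Z:::Z
Z::::
:::::
::Z::
ZZZZ:
:::ZZ
:Z:Z:
[9] ZZ::Z
Z:::Z
:::::
::ZZ:
ZZ:::
:::::
::ZZ:
[10] :ZZ::
:Z::Z
:::ZZ
:ZZ::
:ZZ::
:ZZ::
ZZZZZ
[11] :::::
:Z::Z
:Z:ZZ
ZZ:::
Z::Z:
::::Z
::::Z
[12] Z::::
::ZZZ
:Z:ZZ
:Z:Z:
ZZ:::
Z::ZZ
:::::
[13] :::ZZ
:ZZ::
:Z:::
:Z:Z:
:Z:Z:
ZZ::Z
Z::::
[14] ZZZZZ
ZZZZ:
ZZ:::
ZZ:::
:Z:Z:
:ZZ:Z
:Z:Z:
[15] :::::
:::::
:::::
::::Z
:::ZZ
:Z::Z
:::::
[16] :::::
:::::
:::::
:::ZZ
:::ZZ
Z::ZZ
:::::
[17] :::::
:::::
:::::
:::ZZ
::Z::
Z::Z:
::::Z
[18] :::::
:::::
:::::
:::Z:
::Z::
:::ZZ
::::Z
[19] :::::
:::::
:::::
:::::
::Z:Z
:::ZZ
:::ZZ
[20] :::::
:::::
:::::
:::::
::::Z
Z:Z::
:::ZZ

1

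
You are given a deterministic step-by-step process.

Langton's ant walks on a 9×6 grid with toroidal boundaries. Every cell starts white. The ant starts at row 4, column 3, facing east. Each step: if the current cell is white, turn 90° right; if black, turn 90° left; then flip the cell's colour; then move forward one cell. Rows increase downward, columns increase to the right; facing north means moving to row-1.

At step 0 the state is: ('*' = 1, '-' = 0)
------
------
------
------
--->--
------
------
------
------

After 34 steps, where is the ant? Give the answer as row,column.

3,0

k=0  ------
------
------
------
--->--
------
------
------
------
k=1  ------
------
------
------
---*--
---v--
------
------
------
k=2  ------
------
------
------
---*--
--<*--
------
------
------
k=3  ------
------
------
------
--^*--
--**--
------
------
------
k=4  ------
------
------
------
--*>--
--**--
------
------
------
k=5  ------
------
------
---^--
--*---
--**--
------
------
------
k=6  ------
------
------
---*>-
--*---
--**--
------
------
------
k=7  ------
------
------
---**-
--*-v-
--**--
------
------
------
k=8  ------
------
------
---**-
--*<*-
--**--
------
------
------
k=9  ------
------
------
---^*-
--***-
--**--
------
------
------
k=10  ------
------
------
--<-*-
--***-
--**--
------
------
------
k=11  ------
------
--^---
--*-*-
--***-
--**--
------
------
------
k=12  ------
------
--*>--
--*-*-
--***-
--**--
------
------
------
k=13  ------
------
--**--
--*v*-
--***-
--**--
------
------
------
k=14  ------
------
--**--
--<**-
--***-
--**--
------
------
------
k=15  ------
------
--**--
---**-
--v**-
--**--
------
------
------
k=16  ------
------
--**--
---**-
--->*-
--**--
------
------
------
k=17  ------
------
--**--
---^*-
----*-
--**--
------
------
------
k=18  ------
------
--**--
--<-*-
----*-
--**--
------
------
------
k=19  ------
------
--^*--
--*-*-
----*-
--**--
------
------
------
k=20  ------
------
-<-*--
--*-*-
----*-
--**--
------
------
------
k=21  ------
-^----
-*-*--
--*-*-
----*-
--**--
------
------
------
k=22  ------
-*>---
-*-*--
--*-*-
----*-
--**--
------
------
------
k=23  ------
-**---
-*v*--
--*-*-
----*-
--**--
------
------
------
k=24  ------
-**---
-<**--
--*-*-
----*-
--**--
------
------
------
k=25  ------
-**---
--**--
-v*-*-
----*-
--**--
------
------
------
k=26  ------
-**---
--**--
<**-*-
----*-
--**--
------
------
------
k=27  ------
-**---
^-**--
***-*-
----*-
--**--
------
------
------
k=28  ------
-**---
*>**--
***-*-
----*-
--**--
------
------
------
k=29  ------
-**---
****--
*v*-*-
----*-
--**--
------
------
------
k=30  ------
-**---
****--
*->-*-
----*-
--**--
------
------
------
k=31  ------
-**---
**^*--
*---*-
----*-
--**--
------
------
------
k=32  ------
-**---
*<-*--
*---*-
----*-
--**--
------
------
------
k=33  ------
-**---
*--*--
*v--*-
----*-
--**--
------
------
------
k=34  ------
-**---
*--*--
<*--*-
----*-
--**--
------
------
------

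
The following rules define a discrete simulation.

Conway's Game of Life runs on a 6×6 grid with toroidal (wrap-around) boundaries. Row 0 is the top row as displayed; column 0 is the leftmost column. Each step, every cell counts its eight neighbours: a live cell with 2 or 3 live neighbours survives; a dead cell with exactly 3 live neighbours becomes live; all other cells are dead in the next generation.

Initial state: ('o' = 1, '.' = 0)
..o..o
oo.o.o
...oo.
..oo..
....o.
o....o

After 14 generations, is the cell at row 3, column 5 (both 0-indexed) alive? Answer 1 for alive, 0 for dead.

1

[0] ..o..o
oo.o.o
...oo.
..oo..
....o.
o....o
[1] ..o...
oo.o.o
oo...o
..o...
...ooo
o...oo
[2] ..oo..
....oo
....oo
.ooo..
o..o..
o.....
[3] ...ooo
.....o
o.o..o
oooo.o
o..o..
.ooo..
[4] o..o.o
...o..
..oo..
...o..
.....o
oo...o
[5] .oo..o
...o..
..ooo.
..ooo.
....oo
.o....
[6] ooo...
.o....
......
..o...
..o.oo
.oo.oo
[7] ...o.o
ooo...
......
...o..
o.o.oo
....o.
[8] oooooo
ooo...
.oo...
...ooo
....oo
o.....
[9] ...oo.
....o.
....oo
o.oo.o
o..o..
..o...
[10] ...oo.
......
o.....
oooo..
o..ooo
..o.o.
[11] ...oo.
......
o.o...
..oo..
o.....
..o...
[12] ...o..
...o..
.ooo..
..oo..
.ooo..
...o..
[13] ..ooo.
...oo.
.o..o.
....o.
.o..o.
...oo.
[14] ..o..o
.....o
....oo
...ooo
....oo
.....o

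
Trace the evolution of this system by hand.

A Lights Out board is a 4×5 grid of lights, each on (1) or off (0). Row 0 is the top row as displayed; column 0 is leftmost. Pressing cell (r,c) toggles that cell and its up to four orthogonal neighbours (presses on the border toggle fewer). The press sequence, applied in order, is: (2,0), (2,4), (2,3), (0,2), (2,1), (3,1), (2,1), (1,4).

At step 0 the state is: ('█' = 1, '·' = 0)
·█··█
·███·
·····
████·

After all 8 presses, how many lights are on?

[0] ·█··█
·███·
·····
████·
[1] ·█··█
████·
██···
·███·
[2] ·█··█
█████
██·██
·████
[3] ·█··█
███·█
███··
·██·█
[4] ··███
██··█
███··
·██·█
[5] ··███
█···█
·····
··█·█
[6] ··███
█···█
·█···
██··█
[7] ··███
██··█
█·█··
█···█
[8] ··██·
██·█·
█·█·█
█···█

10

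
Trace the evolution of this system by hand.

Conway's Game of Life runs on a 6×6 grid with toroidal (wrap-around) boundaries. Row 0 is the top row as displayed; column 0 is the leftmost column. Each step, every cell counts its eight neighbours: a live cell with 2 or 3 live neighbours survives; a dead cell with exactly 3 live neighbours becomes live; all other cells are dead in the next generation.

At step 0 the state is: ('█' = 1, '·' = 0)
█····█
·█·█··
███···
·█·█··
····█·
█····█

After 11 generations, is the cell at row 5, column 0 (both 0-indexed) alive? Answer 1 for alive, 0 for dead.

step 0: █····█
·█·█··
███···
·█·█··
····█·
█····█
step 1: ·█··██
·····█
█··█··
██·█··
█···██
█···█·
step 2: ····█·
·····█
███·██
·███··
···██·
·█·█··
step 3: ····█·
·█·█··
····██
······
·█··█·
··██··
step 4: ····█·
···█·█
····█·
····██
··██··
··███·
step 5: ··█··█
···█·█
···█··
····██
··█··█
··█·█·
step 6: ··█··█
··██··
···█·█
···███
·····█
·██·██
step 7: █····█
··██··
·····█
█··█·█
··█···
·█████
step 8: █····█
█···██
█·██·█
█···██
······
·█████
step 9: ··█···
···█··
···█··
██·██·
·██···
·█████
step 10: ·█····
··██··
···█··
██·██·
······
█···█·
step 11: ·███··
··██··
·█····
··███·
██·██·
······

0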